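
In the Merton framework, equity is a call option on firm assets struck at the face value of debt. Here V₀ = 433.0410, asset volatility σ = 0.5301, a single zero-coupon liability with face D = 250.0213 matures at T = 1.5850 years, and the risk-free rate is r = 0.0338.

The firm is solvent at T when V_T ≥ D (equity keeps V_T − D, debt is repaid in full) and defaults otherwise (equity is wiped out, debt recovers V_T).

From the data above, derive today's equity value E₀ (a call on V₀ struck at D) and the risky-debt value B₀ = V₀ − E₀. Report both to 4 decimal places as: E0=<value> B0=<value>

E0=216.6872 B0=216.3538

Apply the equity-as-call identities (strike 250.0213, horizon 1.5850 years):
d₁ = [ln(V₀/D) + (r + σ²/2)T] / (σ√T)
   = [ln(433.0410/250.0213) + (0.0338 + 0.5·0.5301²)·1.5850] / (0.5301·√1.5850)
   = [0.549286 + 0.276270] / 0.667379 = 1.237013
d₂ = d₁ − σ√T = 1.237013 − 0.667379 = 0.569635
N(d₁) = 0.891959,  N(d₂) = 0.715537,  e^(−rT) = 0.947837
E₀ = V₀·N(d₁) − D·e^(−rT)·N(d₂)
   = 433.0410·0.891959 − 250.0213·0.947837·0.715537 = 216.687234
B₀ = V₀ − E₀ = 433.0410 − 216.687234 = 216.353766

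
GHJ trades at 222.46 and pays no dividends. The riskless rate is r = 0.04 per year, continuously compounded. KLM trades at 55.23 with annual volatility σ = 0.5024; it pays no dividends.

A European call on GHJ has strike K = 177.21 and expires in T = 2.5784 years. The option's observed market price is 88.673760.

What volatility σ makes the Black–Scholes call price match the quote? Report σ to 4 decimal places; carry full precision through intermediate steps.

At σ = 0.4322 the Black–Scholes value reproduces the quote:
σ√T = 0.4322·√2.5784 = 0.694001
d₁ = (ln(S/K) + (r+σ²/2)T) / (σ√T) = (ln(222.46/177.21) + (0.04+0.4322²/2)·2.5784) / 0.694001 = (0.227412 + 0.343954) / 0.694001 = 0.823294
d₂ = d₁ − σ√T = 0.823294 − 0.694001 = 0.129293
e^{−rT} = 0.902004
N(d₁) = 0.794829,  N(d₂) = 0.551437
V = S·N(d₁) − K·e^{−rT}·N(d₂) = 176.817764 − 88.144003 = 88.673760 (matching the quote); vega is positive throughout, so no other σ reproduces this price

sigma = 0.4322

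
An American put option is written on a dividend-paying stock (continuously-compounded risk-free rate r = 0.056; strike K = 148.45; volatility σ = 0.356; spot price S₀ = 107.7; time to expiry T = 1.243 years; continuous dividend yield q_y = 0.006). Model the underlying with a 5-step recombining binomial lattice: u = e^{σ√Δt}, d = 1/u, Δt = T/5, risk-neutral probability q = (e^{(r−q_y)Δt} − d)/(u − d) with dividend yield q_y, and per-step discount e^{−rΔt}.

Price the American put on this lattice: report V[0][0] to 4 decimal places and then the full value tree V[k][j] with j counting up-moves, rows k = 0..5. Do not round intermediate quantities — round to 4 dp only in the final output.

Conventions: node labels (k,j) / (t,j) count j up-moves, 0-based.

Δt=0.24860  u=1.19423  d=0.83736  q=0.49079  discount=0.98617
step 5 (expiry): payoffs max(K−S,0) = 104.1119 85.2157 58.2663 19.8315 0.0000 0.0000
k=4: (k=4,j=0): S=52.9499, K−S=95.5001, hold=93.5267 ⇒ V=95.5001 exercise | (k=4,j=1): S=75.5162, K−S=72.9338, hold=70.9940 ⇒ V=72.9338 exercise | (k=4,j=2): S=107.7000, K−S=40.7500, hold=38.8582 ⇒ V=40.7500 exercise | (k=4,j=3): S=153.5999, K−S=0.0000, hold=9.9588 ⇒ V=9.9588 continue | (k=4,j=4): S=219.0616, K−S=0.0000, hold=0.0000 ⇒ V=0.0000 continue
k=3: (k=3,j=0): S=63.2343, K−S=85.2157, hold=83.2576 ⇒ V=85.2157 exercise | (k=3,j=1): S=90.1837, K−S=58.2663, hold=56.3484 ⇒ V=58.2663 exercise | (k=3,j=2): S=128.6185, K−S=19.8315, hold=25.2836 ⇒ V=25.2836 continue | (k=3,j=3): S=183.4335, K−S=0.0000, hold=5.0010 ⇒ V=5.0010 continue
k=2: (k=2,j=0): S=75.5162, K−S=72.9338, hold=70.9940 ⇒ V=72.9338 exercise | (k=2,j=1): S=107.7000, K−S=40.7500, hold=41.4970 ⇒ V=41.4970 continue | (k=2,j=2): S=153.5999, K−S=0.0000, hold=15.1172 ⇒ V=15.1172 continue
k=1: (k=1,j=0): S=90.1837, K−S=58.2663, hold=56.7099 ⇒ V=58.2663 exercise | (k=1,j=1): S=128.6185, K−S=19.8315, hold=28.1554 ⇒ V=28.1554 continue
k=0: (k=0,j=0): S=107.7000, K−S=40.7500, hold=42.8870 ⇒ V=42.8870 continue

price = 42.8870
tree:
42.8870
58.2663 28.1554
72.9338 41.4970 15.1172
85.2157 58.2663 25.2836 5.0010
95.5001 72.9338 40.7500 9.9588 0.0000
104.1119 85.2157 58.2663 19.8315 0.0000 0.0000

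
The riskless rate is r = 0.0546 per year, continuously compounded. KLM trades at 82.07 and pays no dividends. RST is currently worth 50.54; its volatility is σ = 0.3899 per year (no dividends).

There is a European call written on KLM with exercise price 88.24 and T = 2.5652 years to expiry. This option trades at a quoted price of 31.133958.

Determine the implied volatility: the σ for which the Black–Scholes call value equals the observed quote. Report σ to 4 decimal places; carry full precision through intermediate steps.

sigma = 0.5797

At σ = 0.5797 the Black–Scholes value reproduces the quote:
σ√T = 0.5797·√2.5652 = 0.928462
d₁ = (ln(S/K) + (r+σ²/2)T) / (σ√T) = (ln(82.07/88.24) + (0.0546+0.5797²/2)·2.5652) / 0.928462 = (-0.072488 + 0.571080) / 0.928462 = 0.537009
d₂ = d₁ − σ√T = 0.537009 − 0.928462 = -0.391452
e^{−rT} = 0.869306
N(d₁) = 0.704369,  N(d₂) = 0.347732
V = S·N(d₁) − K·e^{−rT}·N(d₂) = 57.807598 − 26.673640 = 31.133958 (matching the quote); vega is positive throughout, so no other σ reproduces this price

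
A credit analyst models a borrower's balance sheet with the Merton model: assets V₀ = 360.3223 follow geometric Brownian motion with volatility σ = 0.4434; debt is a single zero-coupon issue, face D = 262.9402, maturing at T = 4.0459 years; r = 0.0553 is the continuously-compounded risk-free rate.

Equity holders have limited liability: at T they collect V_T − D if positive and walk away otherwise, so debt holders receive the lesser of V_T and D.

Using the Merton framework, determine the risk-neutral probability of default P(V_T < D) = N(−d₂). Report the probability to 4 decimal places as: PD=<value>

With assets at 360.3223 and a single debt payment of 262.9402 at 4.0459 years:
d₁ = [ln(V₀/D) + (r + σ²/2)T] / (σ√T)
   = [ln(360.3223/262.9402) + (0.0553 + 0.5·0.4434²)·4.0459] / (0.4434·√4.0459)
   = [0.315072 + 0.621457] / 0.891874 = 1.050070
d₂ = d₁ − σ√T = 1.050070 − 0.891874 = 0.158197
risk-neutral PD = N(−d₂) = N(-0.158197) = 0.437151

PD=0.4372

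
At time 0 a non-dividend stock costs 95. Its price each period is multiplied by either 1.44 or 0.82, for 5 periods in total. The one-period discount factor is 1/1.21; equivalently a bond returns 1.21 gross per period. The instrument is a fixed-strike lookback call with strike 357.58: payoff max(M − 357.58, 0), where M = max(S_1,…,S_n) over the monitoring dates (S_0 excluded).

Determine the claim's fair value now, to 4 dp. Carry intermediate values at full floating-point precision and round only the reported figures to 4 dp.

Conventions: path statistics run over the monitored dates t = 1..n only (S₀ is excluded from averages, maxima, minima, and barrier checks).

Set p* = 0.6290 (from d < R < u); the path-dependent value is the discounted p*-expectation over all price paths.
Enumerate all 2^5 = 32 price paths (U = up ×1.44, D = down ×0.82); each path with k up-moves has probability p*^k·(1−p*)^(5−k).
DDDDD: M=77.9000, payoff=0.0000, prob=0.007026
UDDDD: M=136.8000, payoff=0.0000, prob=0.011913
DUDDD: M=112.1760, payoff=0.0000, prob=0.011913
UUDDD: M=196.9920, payoff=0.0000, prob=0.020200
DDUDD: M=91.9843, payoff=0.0000, prob=0.011913
UDUDD: M=161.5334, payoff=0.0000, prob=0.020200
DUUDD: M=161.5334, payoff=0.0000, prob=0.020200
UUUDD: M=283.6685, payoff=0.0000, prob=0.034252
DDDUD: M=77.9000, payoff=0.0000, prob=0.011913
UDDUD: M=136.8000, payoff=0.0000, prob=0.020200
DUDUD: M=132.4574, payoff=0.0000, prob=0.020200
UUDUD: M=232.6082, payoff=0.0000, prob=0.034252
DDUUD: M=132.4574, payoff=0.0000, prob=0.020200
UDUUD: M=232.6082, payoff=0.0000, prob=0.034252
DUUUD: M=232.6082, payoff=0.0000, prob=0.034252
UUUUD: M=408.4826, payoff=50.9026, prob=0.058080
DDDDU: M=77.9000, payoff=0.0000, prob=0.011913
UDDDU: M=136.8000, payoff=0.0000, prob=0.020200
DUDDU: M=112.1760, payoff=0.0000, prob=0.020200
UUDDU: M=196.9920, payoff=0.0000, prob=0.034252
DDUDU: M=108.6151, payoff=0.0000, prob=0.020200
UDUDU: M=190.7387, payoff=0.0000, prob=0.034252
DUUDU: M=190.7387, payoff=0.0000, prob=0.034252
UUUDU: M=334.9557, payoff=0.0000, prob=0.058080
DDDUU: M=108.6151, payoff=0.0000, prob=0.020200
UDDUU: M=190.7387, payoff=0.0000, prob=0.034252
DUDUU: M=190.7387, payoff=0.0000, prob=0.034252
UUDUU: M=334.9557, payoff=0.0000, prob=0.058080
DDUUU: M=190.7387, payoff=0.0000, prob=0.034252
UDUUU: M=334.9557, payoff=0.0000, prob=0.058080
DUUUU: M=334.9557, payoff=0.0000, prob=0.058080
UUUUU: M=588.2150, payoff=230.6350, prob=0.098484
Price = Σ prob·payoff / R^5 = 25.670228 / 2.593742 = 9.8970

price = 9.8970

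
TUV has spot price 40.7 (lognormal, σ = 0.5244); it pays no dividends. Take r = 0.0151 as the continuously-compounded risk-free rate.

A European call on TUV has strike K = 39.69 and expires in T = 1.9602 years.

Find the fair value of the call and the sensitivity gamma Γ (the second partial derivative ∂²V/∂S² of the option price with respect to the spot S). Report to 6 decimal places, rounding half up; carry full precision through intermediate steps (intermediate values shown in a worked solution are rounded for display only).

price = 12.462146
Γ = 0.012110

σ√T = 0.5244·√1.9602 = 0.734197
d₁ = (ln(S/K) + (r+σ²/2)T) / (σ√T) = (ln(40.7/39.69) + (0.0151+0.5244²/2)·1.9602) / 0.734197 = (0.025129 + 0.299122) / 0.734197 = 0.441640
d₂ = d₁ − σ√T = 0.441640 − 0.734197 = -0.292558
e^{−rT} = 0.970835
N(d₁) = 0.670625,  N(d₂) = 0.384930
Call price V = S·N(d₁) − K·e^{−rT}·N(d₂) = 27.294440 − 14.832294 = 12.462146
φ(d₁) = (1/√(2π))·e^{−d₁²/2} = 0.361873
Γ = φ(d₁) / (S·σ·√T) = 0.012110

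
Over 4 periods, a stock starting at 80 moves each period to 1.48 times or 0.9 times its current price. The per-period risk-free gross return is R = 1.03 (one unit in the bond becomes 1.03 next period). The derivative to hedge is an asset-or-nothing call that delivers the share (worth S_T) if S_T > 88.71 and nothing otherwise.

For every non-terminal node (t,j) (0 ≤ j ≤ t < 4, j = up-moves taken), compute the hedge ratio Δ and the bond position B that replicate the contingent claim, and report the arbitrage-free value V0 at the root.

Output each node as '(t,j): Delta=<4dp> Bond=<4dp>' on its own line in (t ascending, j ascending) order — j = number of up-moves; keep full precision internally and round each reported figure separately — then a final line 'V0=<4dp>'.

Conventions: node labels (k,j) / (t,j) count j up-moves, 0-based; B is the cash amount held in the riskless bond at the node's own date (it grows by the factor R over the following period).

No-arbitrage ⇒ martingale measure with p* = (R−d)/(u−d) = 0.2241.
Payoffs at expiry: V(4,0)=0.0000, V(4,1)=0.0000, V(4,2)=141.9379, V(4,3)=233.4090, V(4,4)=383.8282
  t=3,j=0: stock 58.3200 → up 86.3136 (V=0.0000), down 52.4880 (V=0.0000). Price 0.0000; hedge Δ=0.0000, bond B=0.0000.
  t=3,j=1: stock 95.9040 → up 141.9379 (V=141.9379), down 86.3136 (V=0.0000). Price 30.8871; hedge Δ=2.5517, bond B=-213.8335.
  t=3,j=2: stock 157.7088 → up 233.4090 (V=233.4090), down 141.9379 (V=141.9379). Price 157.7088; hedge Δ=1.0000, bond B=0.0000.
  t=3,j=3: stock 259.3434 → up 383.8282 (V=383.8282), down 233.4090 (V=233.4090). Price 259.3434; hedge Δ=1.0000, bond B=0.0000.
  t=2,j=0: stock 64.8000 → up 95.9040 (V=30.8871), down 58.3200 (V=0.0000). Price 6.7213; hedge Δ=0.8218, bond B=-46.5322.
  t=2,j=1: stock 106.5600 → up 157.7088 (V=157.7088), down 95.9040 (V=30.8871). Price 57.5851; hedge Δ=2.0520, bond B=-161.0731.
  t=2,j=2: stock 175.2320 → up 259.3434 (V=259.3434), down 157.7088 (V=157.7088). Price 175.2320; hedge Δ=1.0000, bond B=0.0000.
  t=1,j=0: stock 72.0000 → up 106.5600 (V=57.5851), down 64.8000 (V=6.7213). Price 17.5940; hedge Δ=1.2180, bond B=-70.1021.
  t=1,j=1: stock 118.4000 → up 175.2320 (V=175.2320), down 106.5600 (V=57.5851). Price 81.5089; hedge Δ=1.7132, bond B=-121.3306.
  t=0,j=0: stock 80.0000 → up 118.4000 (V=81.5089), down 72.0000 (V=17.5940). Price 30.9901; hedge Δ=1.3775, bond B=-79.2081.
Sanity check at the root: Δ(0,0)·S0 + B(0,0) reproduces V0 = 30.9901.

(0,0): Delta=1.3775 Bond=-79.2081
(1,0): Delta=1.2180 Bond=-70.1021
(1,1): Delta=1.7132 Bond=-121.3306
(2,0): Delta=0.8218 Bond=-46.5322
(2,1): Delta=2.0520 Bond=-161.0731
(2,2): Delta=1.0000 Bond=0.0000
(3,0): Delta=0.0000 Bond=0.0000
(3,1): Delta=2.5517 Bond=-213.8335
(3,2): Delta=1.0000 Bond=0.0000
(3,3): Delta=1.0000 Bond=0.0000
V0=30.9901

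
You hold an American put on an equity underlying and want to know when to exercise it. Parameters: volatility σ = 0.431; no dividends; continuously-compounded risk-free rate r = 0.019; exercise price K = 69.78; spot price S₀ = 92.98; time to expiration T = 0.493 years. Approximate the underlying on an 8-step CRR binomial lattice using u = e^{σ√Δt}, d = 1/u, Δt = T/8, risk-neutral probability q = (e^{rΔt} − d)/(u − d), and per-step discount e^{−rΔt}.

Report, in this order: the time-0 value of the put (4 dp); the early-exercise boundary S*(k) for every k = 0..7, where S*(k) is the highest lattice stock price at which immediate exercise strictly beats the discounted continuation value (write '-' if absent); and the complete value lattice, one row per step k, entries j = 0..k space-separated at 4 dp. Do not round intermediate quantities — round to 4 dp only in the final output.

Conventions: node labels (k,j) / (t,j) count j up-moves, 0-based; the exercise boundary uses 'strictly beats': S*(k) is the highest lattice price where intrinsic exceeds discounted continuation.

price = 2.1683
boundary = - - - - - - 48.9317 54.4574
tree:
2.1683
3.4029 0.8294
5.2268 1.4253 0.1827
7.8208 2.4152 0.3509 0.0000
11.3295 4.0197 0.6740 0.0000 0.0000
15.7614 6.5316 1.2946 0.0000 0.0000 0.0000
20.8483 10.2614 2.4865 0.0000 0.0000 0.0000 0.0000
25.8133 15.3226 4.7759 0.0000 0.0000 0.0000 0.0000 0.0000
30.2745 20.8483 9.1729 0.0000 0.0000 0.0000 0.0000 0.0000 0.0000

params: Δt=0.06162 u=1.11293 d=0.89853 q=0.47874 e^(-rΔt)=0.99883
t_8 payoffs: 30.2745 20.8483 9.1729 0.0000 0.0000 0.0000 0.0000 0.0000 0.0000
t_7: node(7,0) S=43.9667 payoff=25.8133 vs cont=25.7316 → 25.8133 [stop]  node(7,1) S=54.4574 payoff=15.3226 vs cont=15.2409 → 15.3226 [stop]  node(7,2) S=67.4513 payoff=2.3287 vs cont=4.7759 → 4.7759 [wait]  node(7,3) S=83.5455 payoff=0.0000 vs cont=0.0000 → 0.0000 [wait]  node(7,4) S=103.4799 payoff=0.0000 vs cont=0.0000 → 0.0000 [wait]  node(7,5) S=128.1708 payoff=0.0000 vs cont=0.0000 → 0.0000 [wait]  node(7,6) S=158.7531 payoff=0.0000 vs cont=0.0000 → 0.0000 [wait]  node(7,7) S=196.6324 payoff=0.0000 vs cont=0.0000 → 0.0000 [wait]  ⇒ S*(7)=54.4574
t_6: node(6,0) S=48.9317 payoff=20.8483 vs cont=20.7666 → 20.8483 [stop]  node(6,1) S=60.6071 payoff=9.1729 vs cont=10.2614 → 10.2614 [wait]  node(6,2) S=75.0683 payoff=0.0000 vs cont=2.4865 → 2.4865 [wait]  node(6,3) S=92.9800 payoff=0.0000 vs cont=0.0000 → 0.0000 [wait]  node(6,4) S=115.1655 payoff=0.0000 vs cont=0.0000 → 0.0000 [wait]  node(6,5) S=142.6447 payoff=0.0000 vs cont=0.0000 → 0.0000 [wait]  node(6,6) S=176.6805 payoff=0.0000 vs cont=0.0000 → 0.0000 [wait]  ⇒ S*(6)=48.9317
t_5: node(5,0) S=54.4574 payoff=15.3226 vs cont=15.7614 → 15.7614 [wait]  node(5,1) S=67.4513 payoff=2.3287 vs cont=6.5316 → 6.5316 [wait]  node(5,2) S=83.5455 payoff=0.0000 vs cont=1.2946 → 1.2946 [wait]  node(5,3) S=103.4799 payoff=0.0000 vs cont=0.0000 → 0.0000 [wait]  node(5,4) S=128.1708 payoff=0.0000 vs cont=0.0000 → 0.0000 [wait]  node(5,5) S=158.7531 payoff=0.0000 vs cont=0.0000 → 0.0000 [wait]  ⇒ S*(5)=-
t_4: node(4,0) S=60.6071 payoff=9.1729 vs cont=11.3295 → 11.3295 [wait]  node(4,1) S=75.0683 payoff=0.0000 vs cont=4.0197 → 4.0197 [wait]  node(4,2) S=92.9800 payoff=0.0000 vs cont=0.6740 → 0.6740 [wait]  node(4,3) S=115.1655 payoff=0.0000 vs cont=0.0000 → 0.0000 [wait]  node(4,4) S=142.6447 payoff=0.0000 vs cont=0.0000 → 0.0000 [wait]  ⇒ S*(4)=-
t_3: node(3,0) S=67.4513 payoff=2.3287 vs cont=7.8208 → 7.8208 [wait]  node(3,1) S=83.5455 payoff=0.0000 vs cont=2.4152 → 2.4152 [wait]  node(3,2) S=103.4799 payoff=0.0000 vs cont=0.3509 → 0.3509 [wait]  node(3,3) S=128.1708 payoff=0.0000 vs cont=0.0000 → 0.0000 [wait]  ⇒ S*(3)=-
t_2: node(2,0) S=75.0683 payoff=0.0000 vs cont=5.2268 → 5.2268 [wait]  node(2,1) S=92.9800 payoff=0.0000 vs cont=1.4253 → 1.4253 [wait]  node(2,2) S=115.1655 payoff=0.0000 vs cont=0.1827 → 0.1827 [wait]  ⇒ S*(2)=-
t_1: node(1,0) S=83.5455 payoff=0.0000 vs cont=3.4029 → 3.4029 [wait]  node(1,1) S=103.4799 payoff=0.0000 vs cont=0.8294 → 0.8294 [wait]  ⇒ S*(1)=-
t_0: node(0,0) S=92.9800 payoff=0.0000 vs cont=2.1683 → 2.1683 [wait]  ⇒ S*(0)=-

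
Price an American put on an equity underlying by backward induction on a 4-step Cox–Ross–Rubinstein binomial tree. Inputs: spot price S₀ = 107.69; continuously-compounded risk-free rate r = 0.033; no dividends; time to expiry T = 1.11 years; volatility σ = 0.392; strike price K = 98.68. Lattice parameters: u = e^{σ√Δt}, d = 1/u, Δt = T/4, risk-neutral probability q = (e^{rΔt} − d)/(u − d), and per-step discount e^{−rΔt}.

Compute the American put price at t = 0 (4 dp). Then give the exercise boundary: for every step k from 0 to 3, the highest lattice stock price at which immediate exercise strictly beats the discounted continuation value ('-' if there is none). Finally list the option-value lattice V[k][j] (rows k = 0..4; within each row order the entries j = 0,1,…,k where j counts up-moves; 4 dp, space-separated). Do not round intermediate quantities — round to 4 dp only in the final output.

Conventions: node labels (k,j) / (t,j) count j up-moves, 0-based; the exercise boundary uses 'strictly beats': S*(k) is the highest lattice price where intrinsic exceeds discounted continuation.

Δt=0.27750  u=1.22937  d=0.81343  q=0.47068  discount=0.99088
step 4 (expiry): payoffs max(K−S,0) = 51.5334 27.4254 0.0000 0.0000 0.0000
step 3: (k=3,j=0): S=57.9604, K−S=40.7196, hold=39.8200 ⇒ V=40.7196 exercise | (k=3,j=1): S=87.5980, K−S=11.0820, hold=14.3846 ⇒ V=14.3846 continue | (k=3,j=2): S=132.3905, K−S=0.0000, hold=0.0000 ⇒ V=0.0000 continue | (k=3,j=3): S=200.0872, K−S=0.0000, hold=0.0000 ⇒ V=0.0000 continue  boundary S*=57.9604
step 2: (k=2,j=0): S=71.2546, K−S=27.4254, hold=28.0662 ⇒ V=28.0662 continue | (k=2,j=1): S=107.6900, K−S=0.0000, hold=7.5447 ⇒ V=7.5447 continue | (k=2,j=2): S=162.7564, K−S=0.0000, hold=0.0000 ⇒ V=0.0000 continue  boundary S*=-
step 1: (k=1,j=0): S=87.5980, K−S=11.0820, hold=18.2394 ⇒ V=18.2394 continue | (k=1,j=1): S=132.3905, K−S=0.0000, hold=3.9572 ⇒ V=3.9572 continue  boundary S*=-
step 0: (k=0,j=0): S=107.6900, K−S=0.0000, hold=11.4121 ⇒ V=11.4121 continue  boundary S*=-

price = 11.4121
boundary = - - - 57.9604
tree:
11.4121
18.2394 3.9572
28.0662 7.5447 0.0000
40.7196 14.3846 0.0000 0.0000
51.5334 27.4254 0.0000 0.0000 0.0000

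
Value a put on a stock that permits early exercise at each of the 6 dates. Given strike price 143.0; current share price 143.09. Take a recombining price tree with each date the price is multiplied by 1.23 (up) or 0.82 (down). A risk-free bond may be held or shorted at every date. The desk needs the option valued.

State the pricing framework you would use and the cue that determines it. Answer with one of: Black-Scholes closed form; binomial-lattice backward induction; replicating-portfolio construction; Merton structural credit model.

Key observation: the defining feature is the embedded early-exercise option across 6 discrete dates on the spot-143.09 tree; pricing the strike-143 put means working backward with an exercise test at every node.

framework: binomial-lattice backward induction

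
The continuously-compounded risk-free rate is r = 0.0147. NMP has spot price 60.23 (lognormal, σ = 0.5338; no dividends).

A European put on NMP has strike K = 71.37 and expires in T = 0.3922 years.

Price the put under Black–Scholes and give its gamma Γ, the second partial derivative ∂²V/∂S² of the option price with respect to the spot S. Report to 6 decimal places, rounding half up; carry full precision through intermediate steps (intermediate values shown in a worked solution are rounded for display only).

σ√T = 0.5338·√0.3922 = 0.334297
d₁ = (ln(S/K) + (r+σ²/2)T) / (σ√T) = (ln(60.23/71.37) + (0.0147+0.5338²/2)·0.3922) / 0.334297 = (-0.169707 + 0.061643) / 0.334297 = -0.323259
d₂ = d₁ − σ√T = -0.323259 − 0.334297 = -0.657556
e^{−rT} = 0.994251
N(−d₁) = 0.626750,  N(−d₂) = 0.744588
Put price V = K·e^{−rT}·N(−d₂) − S·N(−d₁) = 52.835767 − 37.749180 = 15.086587
φ(d₁) = (1/√(2π))·e^{−d₁²/2} = 0.378633
Γ = φ(d₁) / (S·σ·√T) = 0.018805

price = 15.086587
Γ = 0.018805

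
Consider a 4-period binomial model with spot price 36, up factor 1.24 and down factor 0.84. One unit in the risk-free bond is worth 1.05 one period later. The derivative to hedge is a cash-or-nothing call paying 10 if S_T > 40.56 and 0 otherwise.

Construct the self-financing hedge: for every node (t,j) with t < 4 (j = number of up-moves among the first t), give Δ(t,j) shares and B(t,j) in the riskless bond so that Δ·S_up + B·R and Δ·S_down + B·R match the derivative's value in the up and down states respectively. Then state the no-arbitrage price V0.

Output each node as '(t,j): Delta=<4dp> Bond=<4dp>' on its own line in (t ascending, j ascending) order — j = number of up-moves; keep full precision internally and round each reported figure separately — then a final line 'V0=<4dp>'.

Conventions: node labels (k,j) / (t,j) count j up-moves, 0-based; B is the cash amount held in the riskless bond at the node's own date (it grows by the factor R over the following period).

The replicating-portfolio and risk-neutral prices coincide; use p* = (1.05−0.84)/(1.24−0.84) = 0.5250 for the latter.
Expiry values: V(4,0)=0.0000, V(4,1)=0.0000, V(4,2)=0.0000, V(4,3)=10.0000, V(4,4)=10.0000
Node (3,0) S=21.3373: V=(p*·0.0000+(1−p*)·0.0000)/1.05=0.0000; Δ=(0.0000−0.0000)/(26.4583−17.9234)=0.0000; B=V−Δ·S=0.0000
Node (3,1) S=31.4980: V=(p*·0.0000+(1−p*)·0.0000)/1.05=0.0000; Δ=(0.0000−0.0000)/(39.0575−26.4583)=0.0000; B=V−Δ·S=0.0000
Node (3,2) S=46.4970: V=(p*·10.0000+(1−p*)·0.0000)/1.05=5.0000; Δ=(10.0000−0.0000)/(57.6563−39.0575)=0.5377; B=V−Δ·S=-20.0000
Node (3,3) S=68.6385: V=(p*·10.0000+(1−p*)·10.0000)/1.05=9.5238; Δ=(10.0000−10.0000)/(85.1117−57.6563)=0.0000; B=V−Δ·S=9.5238
Node (2,0) S=25.4016: V=(p*·0.0000+(1−p*)·0.0000)/1.05=0.0000; Δ=(0.0000−0.0000)/(31.4980−21.3373)=0.0000; B=V−Δ·S=0.0000
Node (2,1) S=37.4976: V=(p*·5.0000+(1−p*)·0.0000)/1.05=2.5000; Δ=(5.0000−0.0000)/(46.4970−31.4980)=0.3334; B=V−Δ·S=-10.0000
Node (2,2) S=55.3536: V=(p*·9.5238+(1−p*)·5.0000)/1.05=7.0238; Δ=(9.5238−5.0000)/(68.6385−46.4970)=0.2043; B=V−Δ·S=-4.2857
Node (1,0) S=30.2400: V=(p*·2.5000+(1−p*)·0.0000)/1.05=1.2500; Δ=(2.5000−0.0000)/(37.4976−25.4016)=0.2067; B=V−Δ·S=-5.0000
Node (1,1) S=44.6400: V=(p*·7.0238+(1−p*)·2.5000)/1.05=4.6429; Δ=(7.0238−2.5000)/(55.3536−37.4976)=0.2533; B=V−Δ·S=-6.6667
Node (0,0) S=36.0000: V=(p*·4.6429+(1−p*)·1.2500)/1.05=2.8869; Δ=(4.6429−1.2500)/(44.6400−30.2400)=0.2356; B=V−Δ·S=-5.5952
Verification: the root portfolio costs Δ(0,0)·S0 + B(0,0) = 2.8869, matching V0.

(0,0): Delta=0.2356 Bond=-5.5952
(1,0): Delta=0.2067 Bond=-5.0000
(1,1): Delta=0.2533 Bond=-6.6667
(2,0): Delta=0.0000 Bond=0.0000
(2,1): Delta=0.3334 Bond=-10.0000
(2,2): Delta=0.2043 Bond=-4.2857
(3,0): Delta=0.0000 Bond=0.0000
(3,1): Delta=0.0000 Bond=0.0000
(3,2): Delta=0.5377 Bond=-20.0000
(3,3): Delta=0.0000 Bond=9.5238
V0=2.8869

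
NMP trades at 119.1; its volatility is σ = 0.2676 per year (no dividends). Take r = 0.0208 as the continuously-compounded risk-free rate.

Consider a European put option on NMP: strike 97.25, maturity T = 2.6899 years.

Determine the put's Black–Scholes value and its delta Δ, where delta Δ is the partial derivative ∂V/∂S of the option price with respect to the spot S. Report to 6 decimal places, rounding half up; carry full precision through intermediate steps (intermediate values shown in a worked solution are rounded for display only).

price = 7.782360
Δ = -0.209337

σ√T = 0.2676·√2.6899 = 0.438888
d₁ = (ln(S/K) + (r+σ²/2)T) / (σ√T) = (ln(119.1/97.25) + (0.0208+0.2676²/2)·2.6899) / 0.438888 = (0.202678 + 0.152261) / 0.438888 = 0.808725
d₂ = d₁ − σ√T = 0.808725 − 0.438888 = 0.369836
e^{−rT} = 0.945586
N(−d₁) = 0.209337,  N(−d₂) = 0.355752
Put price V = K·e^{−rT}·N(−d₂) − S·N(−d₁) = 32.714367 − 24.932007 = 7.782360
Δ = −N(−d₁) = -0.209337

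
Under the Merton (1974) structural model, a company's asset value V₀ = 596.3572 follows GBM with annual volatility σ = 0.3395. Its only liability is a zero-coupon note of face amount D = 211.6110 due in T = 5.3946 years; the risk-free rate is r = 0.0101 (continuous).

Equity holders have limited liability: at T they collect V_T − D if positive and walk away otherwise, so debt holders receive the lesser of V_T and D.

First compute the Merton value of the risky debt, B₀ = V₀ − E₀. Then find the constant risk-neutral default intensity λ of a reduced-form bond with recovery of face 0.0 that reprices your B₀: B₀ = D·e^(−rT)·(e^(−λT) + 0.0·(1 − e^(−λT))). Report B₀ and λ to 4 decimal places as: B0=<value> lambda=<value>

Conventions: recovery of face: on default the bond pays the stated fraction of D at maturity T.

Apply the equity-as-call identities (strike 211.6110, horizon 5.3946 years):
d₁ = [ln(V₀/D) + (r + σ²/2)T] / (σ√T)
   = [ln(596.3572/211.6110) + (0.0101 + 0.5·0.3395²)·5.3946] / (0.3395·√5.3946)
   = [1.036090 + 0.365377] / 0.788532 = 1.777311
d₂ = d₁ − σ√T = 1.777311 − 0.788532 = 0.988779
N(d₁) = 0.962241,  N(d₂) = 0.838614,  e^(−rT) = 0.946972
E₀ = V₀·N(d₁) − D·e^(−rT)·N(d₂)
   = 596.3572·0.962241 − 211.6110·0.946972·0.838614 = 405.789906
B₀ = V₀ − E₀ = 596.3572 − 405.789906 = 190.567294
e^(−λT) = (B₀·e^(rT)/D − 0)/(1 − 0) = (190.5673·1.055997/211.6110 − 0)/1 = 0.95098327
λ = −ln(0.95098327)/5.3946 = 0.009317

B0=190.5673 lambda=0.0093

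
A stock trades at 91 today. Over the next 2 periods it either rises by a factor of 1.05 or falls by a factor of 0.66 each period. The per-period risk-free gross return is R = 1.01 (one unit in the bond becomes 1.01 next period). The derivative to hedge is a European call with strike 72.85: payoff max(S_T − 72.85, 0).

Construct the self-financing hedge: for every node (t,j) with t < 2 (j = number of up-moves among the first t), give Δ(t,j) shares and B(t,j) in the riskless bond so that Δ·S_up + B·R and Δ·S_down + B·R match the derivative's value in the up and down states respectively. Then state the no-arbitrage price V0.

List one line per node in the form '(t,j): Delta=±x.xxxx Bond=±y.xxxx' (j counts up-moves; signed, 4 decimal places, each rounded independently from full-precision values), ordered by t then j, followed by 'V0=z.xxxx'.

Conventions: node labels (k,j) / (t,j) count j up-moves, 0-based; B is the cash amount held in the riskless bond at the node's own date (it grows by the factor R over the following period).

(0,0): Delta=0.6879 Bond=-40.9088
(1,0): Delta=0.0000 Bond=0.0000
(1,1): Delta=0.7374 Bond=-46.0400
V0=21.6941

Arbitrage-free pricing uses the up-move probability p* = (R−d)/(u−d) = 0.8974, discounting each step at R = 1.01.
Payoffs at expiry: V(2,0)=0.0000, V(2,1)=0.0000, V(2,2)=27.4775
  t=1,j=0: stock 60.0600 → up 63.0630 (V=0.0000), down 39.6396 (V=0.0000). Price 0.0000; hedge Δ=0.0000, bond B=0.0000.
  t=1,j=1: stock 95.5500 → up 100.3275 (V=27.4775), down 63.0630 (V=0.0000). Price 24.4151; hedge Δ=0.7374, bond B=-46.0400.
  t=0,j=0: stock 91.0000 → up 95.5500 (V=24.4151), down 60.0600 (V=0.0000). Price 21.6941; hedge Δ=0.6879, bond B=-40.9088.
Verification: the root portfolio costs Δ(0,0)·S0 + B(0,0) = 21.6941, matching V0.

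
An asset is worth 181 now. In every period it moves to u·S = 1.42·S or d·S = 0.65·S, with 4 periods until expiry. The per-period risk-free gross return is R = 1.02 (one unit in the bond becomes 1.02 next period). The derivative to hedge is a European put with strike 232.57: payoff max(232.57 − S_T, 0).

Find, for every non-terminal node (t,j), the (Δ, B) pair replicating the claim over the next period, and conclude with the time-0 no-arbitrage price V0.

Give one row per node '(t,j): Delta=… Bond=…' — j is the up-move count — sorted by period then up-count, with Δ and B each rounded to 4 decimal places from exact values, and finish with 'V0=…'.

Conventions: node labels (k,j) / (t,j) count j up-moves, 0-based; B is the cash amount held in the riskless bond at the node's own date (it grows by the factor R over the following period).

(0,0): Delta=-0.4469 Bond=161.7513
(1,0): Delta=-0.7445 Bond=199.9996
(1,1): Delta=-0.2996 Bond=127.1341
(2,0): Delta=-1.0000 Bond=223.5390
(2,1): Delta=-0.6180 Bond=182.8759
(2,2): Delta=-0.1420 Bond=72.1641
(3,0): Delta=-1.0000 Bond=228.0098
(3,1): Delta=-1.0000 Bond=228.0098
(3,2): Delta=-0.4290 Bond=141.6942
(3,3): Delta=0.0000 Bond=0.0000
V0=80.8650

Risk-neutral probability p* = (R−d)/(u−d) = (1.02−0.65)/(1.42−0.65) = 0.4805.
Terminal payoffs: V(4,0)=200.2604, V(4,1)=161.9859, V(4,2)=78.3709, V(4,3)=0.0000, V(4,4)=0.0000
  t=3,j=0: stock 49.7071 → up 70.5841 (V=161.9859), down 32.3096 (V=200.2604). Price 178.3027; hedge Δ=-1.0000, bond B=228.0098.
  t=3,j=1: stock 108.5910 → up 154.1991 (V=78.3709), down 70.5841 (V=161.9859). Price 119.4189; hedge Δ=-1.0000, bond B=228.0098.
  t=3,j=2: stock 237.2295 → up 336.8658 (V=0.0000), down 154.1991 (V=78.3709). Price 39.9139; hedge Δ=-0.4290, bond B=141.6942.
  t=3,j=3: stock 518.2551 → up 735.9223 (V=0.0000), down 336.8658 (V=0.0000). Price 0.0000; hedge Δ=0.0000, bond B=0.0000.
  t=2,j=0: stock 76.4725 → up 108.5910 (V=119.4189), down 49.7071 (V=178.3027). Price 147.0665; hedge Δ=-1.0000, bond B=223.5390.
  t=2,j=1: stock 167.0630 → up 237.2295 (V=39.9139), down 108.5909 (V=119.4189). Price 79.6227; hedge Δ=-0.6180, bond B=182.8759.
  t=2,j=2: stock 364.9684 → up 518.2551 (V=0.0000), down 237.2295 (V=39.9139). Price 20.3279; hedge Δ=-0.1420, bond B=72.1641.
  t=1,j=0: stock 117.6500 → up 167.0630 (V=79.6227), down 76.4725 (V=147.0665). Price 112.4102; hedge Δ=-0.7445, bond B=199.9996.
  t=1,j=1: stock 257.0200 → up 364.9684 (V=20.3279), down 167.0630 (V=79.6227). Price 50.1278; hedge Δ=-0.2996, bond B=127.1341.
  t=0,j=0: stock 181.0000 → up 257.0200 (V=50.1278), down 117.6500 (V=112.4102). Price 80.8650; hedge Δ=-0.4469, bond B=161.7513.
As a check, the time-0 holding Δ(0,0)·S0 + B(0,0) comes to 80.8650 — exactly V0.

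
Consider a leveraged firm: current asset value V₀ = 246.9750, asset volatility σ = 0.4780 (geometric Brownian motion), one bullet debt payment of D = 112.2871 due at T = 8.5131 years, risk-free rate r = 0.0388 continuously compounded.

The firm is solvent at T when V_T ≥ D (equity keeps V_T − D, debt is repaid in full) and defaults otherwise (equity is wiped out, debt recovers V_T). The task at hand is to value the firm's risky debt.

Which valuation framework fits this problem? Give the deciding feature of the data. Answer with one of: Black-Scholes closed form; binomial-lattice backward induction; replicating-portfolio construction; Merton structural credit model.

framework: Merton structural credit model

Key observation: a levered firm with one bullet debt due at 8.5131 years is the canonical structural-credit setup: equity is a call on the firm's assets struck at the face value.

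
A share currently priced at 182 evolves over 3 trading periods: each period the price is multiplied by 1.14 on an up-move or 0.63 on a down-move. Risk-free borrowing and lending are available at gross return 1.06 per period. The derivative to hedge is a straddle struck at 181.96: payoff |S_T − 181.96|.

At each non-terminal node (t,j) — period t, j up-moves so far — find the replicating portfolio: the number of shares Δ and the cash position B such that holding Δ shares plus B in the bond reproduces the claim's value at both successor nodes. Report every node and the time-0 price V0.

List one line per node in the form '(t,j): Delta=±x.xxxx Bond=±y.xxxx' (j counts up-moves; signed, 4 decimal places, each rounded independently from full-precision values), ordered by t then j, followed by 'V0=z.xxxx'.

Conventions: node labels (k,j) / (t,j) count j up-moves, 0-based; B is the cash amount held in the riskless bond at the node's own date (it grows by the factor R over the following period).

(0,0): Delta=0.1953 Bond=23.4812
(1,0): Delta=-1.0000 Bond=161.9438
(1,1): Delta=0.3182 Bond=-0.6083
(2,0): Delta=-1.0000 Bond=171.6604
(2,1): Delta=-1.0000 Bond=171.6604
(2,2): Delta=0.4537 Bond=-32.7016
V0=59.0267

Under the risk-neutral measure, an up-move has probability p* = (R−d)/(u−d) = 0.8431 and values discount at R = 1.06.
Expiry values: V(3,0)=136.4514, V(3,1)=99.6112, V(3,2)=32.9479, V(3,3)=87.6810
(2,0): S=72.2358. Δ = (V_up−V_dn)/(S_up−S_dn) = (99.6112−136.4514)/(82.3488−45.5086) = -1.0000. V = [p*·99.6112 + (1−p*)·136.4514]/1.06 = 99.4246. B = V − Δ·S = 171.6604.
(2,1): S=130.7124. Δ = (V_up−V_dn)/(S_up−S_dn) = (32.9479−99.6112)/(149.0121−82.3488) = -1.0000. V = [p*·32.9479 + (1−p*)·99.6112]/1.06 = 40.9480. B = V − Δ·S = 171.6604.
(2,2): S=236.5272. Δ = (V_up−V_dn)/(S_up−S_dn) = (87.6810−32.9479)/(269.6410−149.0121) = 0.4537. V = [p*·87.6810 + (1−p*)·32.9479]/1.06 = 74.6183. B = V − Δ·S = -32.7016.
(1,0): S=114.6600. Δ = (V_up−V_dn)/(S_up−S_dn) = (40.9480−99.4246)/(130.7124−72.2358) = -1.0000. V = [p*·40.9480 + (1−p*)·99.4246]/1.06 = 47.2838. B = V − Δ·S = 161.9438.
(1,1): S=207.4800. Δ = (V_up−V_dn)/(S_up−S_dn) = (74.6183−40.9480)/(236.5272−130.7124) = 0.3182. V = [p*·74.6183 + (1−p*)·40.9480]/1.06 = 65.4120. B = V − Δ·S = -0.6083.
(0,0): S=182.0000. Δ = (V_up−V_dn)/(S_up−S_dn) = (65.4120−47.2838)/(207.4800−114.6600) = 0.1953. V = [p*·65.4120 + (1−p*)·47.2838]/1.06 = 59.0267. B = V − Δ·S = 23.4812.
Verification: the root portfolio costs Δ(0,0)·S0 + B(0,0) = 59.0267, matching V0.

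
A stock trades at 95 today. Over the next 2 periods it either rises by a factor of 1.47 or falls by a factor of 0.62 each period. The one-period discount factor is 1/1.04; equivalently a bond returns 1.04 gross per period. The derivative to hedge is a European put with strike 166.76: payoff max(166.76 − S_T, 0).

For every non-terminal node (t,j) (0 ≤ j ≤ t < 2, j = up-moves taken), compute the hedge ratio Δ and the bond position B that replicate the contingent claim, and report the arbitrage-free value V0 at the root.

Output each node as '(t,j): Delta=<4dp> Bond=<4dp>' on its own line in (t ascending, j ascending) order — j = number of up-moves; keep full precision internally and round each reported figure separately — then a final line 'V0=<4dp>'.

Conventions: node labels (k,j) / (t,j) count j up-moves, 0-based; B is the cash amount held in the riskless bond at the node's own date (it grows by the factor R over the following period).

Arbitrage-free pricing uses the up-move probability p* = (R−d)/(u−d) = 0.4941, discounting each step at R = 1.04.
Payoffs at expiry: V(2,0)=130.2420, V(2,1)=80.1770, V(2,2)=0.0000
Node (1,0) S=58.9000: V=(p*·80.1770+(1−p*)·130.2420)/1.04=101.4462; Δ=(80.1770−130.2420)/(86.5830−36.5180)=-1.0000; B=V−Δ·S=160.3462
Node (1,1) S=139.6500: V=(p*·0.0000+(1−p*)·80.1770)/1.04=39.0001; Δ=(0.0000−80.1770)/(205.2855−86.5830)=-0.6754; B=V−Δ·S=133.3260
Node (0,0) S=95.0000: V=(p*·39.0001+(1−p*)·101.4462)/1.04=67.8755; Δ=(39.0001−101.4462)/(139.6500−58.9000)=-0.7733; B=V−Δ·S=141.3414
Check: Δ(0,0)·S0 + B(0,0) = 67.8755 = V0.

(0,0): Delta=-0.7733 Bond=141.3414
(1,0): Delta=-1.0000 Bond=160.3462
(1,1): Delta=-0.6754 Bond=133.3260
V0=67.8755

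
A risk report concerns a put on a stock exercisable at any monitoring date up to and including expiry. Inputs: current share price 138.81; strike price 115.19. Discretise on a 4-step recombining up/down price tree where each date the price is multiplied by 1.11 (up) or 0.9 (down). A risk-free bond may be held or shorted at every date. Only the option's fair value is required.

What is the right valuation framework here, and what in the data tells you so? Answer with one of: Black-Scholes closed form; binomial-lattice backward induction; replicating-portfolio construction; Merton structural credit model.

framework: binomial-lattice backward induction

Key observation: with exercise allowed before expiry on a discrete up/down model (4 steps from spot 138.81), the strike-115.19 put's value must be rolled back through the tree testing early exercise at each node.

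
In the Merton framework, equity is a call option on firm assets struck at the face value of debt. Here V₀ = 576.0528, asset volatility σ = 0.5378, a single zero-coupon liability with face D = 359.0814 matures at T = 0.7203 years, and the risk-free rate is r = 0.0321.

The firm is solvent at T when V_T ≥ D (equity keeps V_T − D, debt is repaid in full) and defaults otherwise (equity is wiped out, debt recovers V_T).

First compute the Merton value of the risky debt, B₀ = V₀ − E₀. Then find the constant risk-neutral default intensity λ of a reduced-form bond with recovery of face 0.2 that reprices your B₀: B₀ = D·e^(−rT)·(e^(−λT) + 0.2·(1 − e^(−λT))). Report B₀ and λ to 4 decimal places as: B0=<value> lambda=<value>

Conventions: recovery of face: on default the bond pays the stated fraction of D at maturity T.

B0=336.6478 lambda=0.0722

Apply the equity-as-call identities (strike 359.0814, horizon 0.7203 years):
d₁ = [ln(V₀/D) + (r + σ²/2)T] / (σ√T)
   = [ln(576.0528/359.0814) + (0.0321 + 0.5·0.5378²)·0.7203] / (0.5378·√0.7203)
   = [0.472650 + 0.127287] / 0.456433 = 1.314403
d₂ = d₁ − σ√T = 1.314403 − 0.456433 = 0.857970
N(d₁) = 0.905645,  N(d₂) = 0.804545,  e^(−rT) = 0.977144
E₀ = V₀·N(d₁) − D·e^(−rT)·N(d₂)
   = 576.0528·0.905645 − 359.0814·0.977144·0.804545 = 239.405033
B₀ = V₀ − E₀ = 576.0528 − 239.405033 = 336.647767
e^(−λT) = (B₀·e^(rT)/D − 0.2)/(1 − 0.2) = (336.6478·1.023391/359.0814 − 0.2)/0.8 = 0.94931835
λ = −ln(0.94931835)/0.7203 = 0.072208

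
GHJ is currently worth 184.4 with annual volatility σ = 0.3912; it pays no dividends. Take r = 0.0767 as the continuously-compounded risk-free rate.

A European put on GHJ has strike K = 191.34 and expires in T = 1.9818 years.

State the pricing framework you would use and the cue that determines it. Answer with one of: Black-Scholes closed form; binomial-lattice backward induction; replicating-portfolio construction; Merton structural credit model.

framework: Black-Scholes closed form

Key observation: a European claim on GHJ (strike 191.34) — a lognormal (GBM) underlying with constant rate and volatility — has an exact closed-form value; no lattice or capital structure is involved.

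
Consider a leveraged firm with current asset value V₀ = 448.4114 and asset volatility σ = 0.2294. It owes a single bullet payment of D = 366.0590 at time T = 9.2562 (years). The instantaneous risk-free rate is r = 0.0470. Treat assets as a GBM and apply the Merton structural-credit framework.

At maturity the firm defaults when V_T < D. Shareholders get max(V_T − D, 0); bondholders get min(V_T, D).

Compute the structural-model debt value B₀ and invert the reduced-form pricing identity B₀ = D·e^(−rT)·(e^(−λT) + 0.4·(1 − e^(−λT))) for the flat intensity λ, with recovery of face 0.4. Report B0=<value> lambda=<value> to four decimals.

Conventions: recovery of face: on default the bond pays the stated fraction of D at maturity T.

Equity is a call on the firm's assets struck at D = 366.0590:
d₁ = [ln(V₀/D) + (r + σ²/2)T] / (σ√T)
   = [ln(448.4114/366.0590) + (0.0470 + 0.5·0.2294²)·9.2562] / (0.2294·√9.2562)
   = [0.202917 + 0.678592] / 0.697927 = 1.263039
d₂ = d₁ − σ√T = 1.263039 − 0.697927 = 0.565113
N(d₁) = 0.896712,  N(d₂) = 0.714001,  e^(−rT) = 0.647238
E₀ = V₀·N(d₁) − D·e^(−rT)·N(d₂)
   = 448.4114·0.896712 − 366.0590·0.647238·0.714001 = 232.929701
B₀ = V₀ − E₀ = 448.4114 − 232.929701 = 215.481699
e^(−λT) = (B₀·e^(rT)/D − 0.4)/(1 − 0.4) = (215.4817·1.545027/366.0590 − 0.4)/0.6 = 0.84914112
λ = −ln(0.84914112)/9.2562 = 0.017667

B0=215.4817 lambda=0.0177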